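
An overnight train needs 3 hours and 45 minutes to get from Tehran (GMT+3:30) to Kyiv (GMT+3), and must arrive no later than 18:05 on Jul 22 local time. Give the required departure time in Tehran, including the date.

14:50 on July 22

Target arrival in UTC: 18:05 − 3:00 = 15:05 on Jul 22.
Subtract 3 hours 45 minutes → departure 11:20 UTC on Jul 22.
Tehran is UTC+3:30: 11:20 + 3:30 = 14:50 on Jul 22.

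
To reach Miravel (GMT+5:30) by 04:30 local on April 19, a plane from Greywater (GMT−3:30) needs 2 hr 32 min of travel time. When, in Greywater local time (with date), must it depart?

16:58 on April 18

Target arrival in UTC: 04:30 − 5:30 = 23:00 on Apr 18.
Subtract 2 hours 32 minutes → departure 20:28 UTC on Apr 18.
Greywater is UTC−3:30: 20:28 − 3:30 = 16:58 on Apr 18.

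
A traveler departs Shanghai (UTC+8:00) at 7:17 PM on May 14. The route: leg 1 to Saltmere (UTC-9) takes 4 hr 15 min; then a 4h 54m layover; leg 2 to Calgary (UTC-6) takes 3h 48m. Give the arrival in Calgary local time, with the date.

6:14 PM on May 14

Convert departure to UTC: 7:17 PM − 8:00 = 11:17 AM UTC on May 14.
Add 4 hours and 15 minutes leg 1 → 3:32 PM UTC.
Add 4 hours 54 minutes layover in Saltmere → 8:26 PM UTC.
Add 3 hours and 48 minutes leg 2 → 12:14 AM UTC (May 15).
Calgary is UTC−6:00, so local arrival = 12:14 AM − 6:00 = 6:14 PM on May 14.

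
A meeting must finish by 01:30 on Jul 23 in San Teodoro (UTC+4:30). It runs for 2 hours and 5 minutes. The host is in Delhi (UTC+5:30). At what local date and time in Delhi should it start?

00:25 on Jul 23

Target end time in UTC: 01:30 − 4:30 = 21:00 on Jul 22.
Subtract 2 hours and 5 minutes → start 18:55 UTC on Jul 22.
Delhi is UTC+5:30: 18:55 + 5:30 = 00:25 on Jul 23.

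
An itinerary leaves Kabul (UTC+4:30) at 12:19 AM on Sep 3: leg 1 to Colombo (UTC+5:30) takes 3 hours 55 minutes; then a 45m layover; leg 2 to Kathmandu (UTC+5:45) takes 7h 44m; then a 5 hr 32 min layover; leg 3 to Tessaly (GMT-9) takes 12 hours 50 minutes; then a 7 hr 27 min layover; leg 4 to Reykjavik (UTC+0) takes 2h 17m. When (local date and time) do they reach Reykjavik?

Convert departure to UTC: 12:19 AM − 4:30 = 7:49 PM UTC on Sep 2.
Add 3 hours and 55 minutes leg 1 → 11:44 PM UTC.
Add 45 minutes layover in Colombo → 12:29 AM UTC (Sep 3).
Add 7 hours 44 minutes leg 2 → 8:13 AM UTC.
Add 5 hours 32 minutes layover in Kathmandu → 1:45 PM UTC.
Add 12 hours 50 minutes leg 3 → 2:35 AM UTC (Sep 4).
Add 7 hours 27 minutes layover in Tessaly → 10:02 AM UTC.
Add 2 hours 17 minutes leg 4 → 12:19 PM UTC.
Reykjavik is UTC+0, so local arrival is the same: 12:19 PM on Sep 4.

12:19 PM on Sep 4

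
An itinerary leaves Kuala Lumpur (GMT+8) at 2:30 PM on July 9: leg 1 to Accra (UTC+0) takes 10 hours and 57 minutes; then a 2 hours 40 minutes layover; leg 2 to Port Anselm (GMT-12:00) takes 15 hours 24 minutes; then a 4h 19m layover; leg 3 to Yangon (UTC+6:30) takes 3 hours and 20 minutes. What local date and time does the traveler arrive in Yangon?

Convert departure to UTC: 2:30 PM − 8:00 = 6:30 AM UTC on Jul 9.
Add 10 hours and 57 minutes leg 1 → 5:27 PM UTC.
Add 2 hours and 40 minutes layover in Accra → 8:07 PM UTC.
Add 15 hours and 24 minutes leg 2 → 11:31 AM UTC (Jul 10).
Add 4 hours 19 minutes layover in Port Anselm → 3:50 PM UTC.
Add 3 hours 20 minutes leg 3 → 7:10 PM UTC.
Yangon is UTC+6:30, so local arrival = 7:10 PM + 6:30 = 1:40 AM on Jul 11.

1:40 AM on Jul 11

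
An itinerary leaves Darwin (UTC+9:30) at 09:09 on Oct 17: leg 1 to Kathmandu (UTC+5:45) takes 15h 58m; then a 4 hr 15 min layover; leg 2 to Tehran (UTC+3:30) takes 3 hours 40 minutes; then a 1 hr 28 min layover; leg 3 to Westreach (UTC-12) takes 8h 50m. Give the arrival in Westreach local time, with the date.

21:50 on Oct 17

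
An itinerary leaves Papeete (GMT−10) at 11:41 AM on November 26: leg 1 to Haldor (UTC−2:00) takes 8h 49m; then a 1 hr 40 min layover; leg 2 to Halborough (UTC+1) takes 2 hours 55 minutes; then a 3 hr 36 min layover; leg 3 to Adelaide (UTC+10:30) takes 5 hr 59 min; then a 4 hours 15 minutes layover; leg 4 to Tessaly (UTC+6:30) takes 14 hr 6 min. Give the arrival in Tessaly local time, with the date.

9:31 PM on November 28

Convert departure to UTC: 11:41 AM + 10:00 = 9:41 PM UTC on Nov 26.
Add 8 hours 49 minutes leg 1 → 6:30 AM UTC (Nov 27).
Add 1 hour and 40 minutes layover in Haldor → 8:10 AM UTC.
Add 2 hours 55 minutes leg 2 → 11:05 AM UTC.
Add 3 hours 36 minutes layover in Halborough → 2:41 PM UTC.
Add 5 hours 59 minutes leg 3 → 8:40 PM UTC.
Add 4 hours and 15 minutes layover in Adelaide → 12:55 AM UTC (Nov 28).
Add 14 hours and 6 minutes leg 4 → 3:01 PM UTC.
Tessaly is UTC+6:30, so local arrival = 3:01 PM + 6:30 = 9:31 PM on Nov 28.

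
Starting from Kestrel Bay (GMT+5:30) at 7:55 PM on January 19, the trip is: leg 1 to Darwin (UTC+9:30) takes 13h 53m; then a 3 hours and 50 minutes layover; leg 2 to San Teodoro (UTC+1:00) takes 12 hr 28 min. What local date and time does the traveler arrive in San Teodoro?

Convert departure to UTC: 7:55 PM − 5:30 = 2:25 PM UTC on Jan 19.
Add 13 hours and 53 minutes leg 1 → 4:18 AM UTC (Jan 20).
Add 3 hours 50 minutes layover in Darwin → 8:08 AM UTC.
Add 12 hours 28 minutes leg 2 → 8:36 PM UTC.
San Teodoro is UTC+1:00, so local arrival = 8:36 PM + 1:00 = 9:36 PM on Jan 20.

9:36 PM on January 20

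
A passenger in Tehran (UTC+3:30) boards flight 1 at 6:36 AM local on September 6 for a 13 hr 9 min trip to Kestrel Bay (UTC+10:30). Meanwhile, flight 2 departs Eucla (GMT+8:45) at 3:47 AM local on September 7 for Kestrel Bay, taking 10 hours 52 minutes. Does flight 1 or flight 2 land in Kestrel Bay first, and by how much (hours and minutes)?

the first, by 13 hours 39 minutes

Flight 1 in UTC: 6:36 AM − 3:30 = 3:06 AM on Sep 6.
+13 hours and 9 minutes → arrive 4:15 PM UTC on Sep 6.
Flight 2 in UTC: 3:47 AM − 8:45 = 7:02 PM on Sep 6.
+10 hours and 52 minutes → arrive 5:54 AM UTC on Sep 7.
Flight 1 lands earlier by 13 hours 39 minutes.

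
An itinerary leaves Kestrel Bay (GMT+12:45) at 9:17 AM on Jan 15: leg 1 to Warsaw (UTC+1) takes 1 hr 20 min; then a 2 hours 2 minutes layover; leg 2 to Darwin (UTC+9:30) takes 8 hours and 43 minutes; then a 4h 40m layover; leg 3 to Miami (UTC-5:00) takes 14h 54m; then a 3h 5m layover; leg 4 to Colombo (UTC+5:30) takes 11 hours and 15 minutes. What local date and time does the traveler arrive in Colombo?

Convert departure to UTC: 9:17 AM − 12:45 = 8:32 PM UTC on Jan 14.
Add 1 hour and 20 minutes leg 1 → 9:52 PM UTC.
Add 2 hours and 2 minutes layover in Warsaw → 11:54 PM UTC.
Add 8 hours 43 minutes leg 2 → 8:37 AM UTC (Jan 15).
Add 4 hours and 40 minutes layover in Darwin → 1:17 PM UTC.
Add 14 hours and 54 minutes leg 3 → 4:11 AM UTC (Jan 16).
Add 3 hours 5 minutes layover in Miami → 7:16 AM UTC.
Add 11 hours 15 minutes leg 4 → 6:31 PM UTC.
Colombo is UTC+5:30, so local arrival = 6:31 PM + 5:30 = 12:01 AM on Jan 17.

12:01 AM on Jan 17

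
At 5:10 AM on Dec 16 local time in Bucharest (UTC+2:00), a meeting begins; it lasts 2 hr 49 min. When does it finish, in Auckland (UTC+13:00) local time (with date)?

6:59 PM on Dec 16

Auckland is 11:00 ahead of Bucharest.
After 2 hours and 49 minutes it is 7:59 AM in Bucharest.
Shift by the zone difference: 7:59 AM + 11:00 = 6:59 PM on Dec 16 in Auckland.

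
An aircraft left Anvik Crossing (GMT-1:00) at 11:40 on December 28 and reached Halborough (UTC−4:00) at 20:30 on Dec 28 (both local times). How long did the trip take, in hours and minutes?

11 hours 50 minutes

Departure in UTC: 11:40 + 1:00 = 12:40 on Dec 28.
Arrival in UTC: 20:30 + 4:00 = 00:30 on Dec 29.
Elapsed = 00:30 − 12:40 (+1 day) = 11 hours 50 minutes.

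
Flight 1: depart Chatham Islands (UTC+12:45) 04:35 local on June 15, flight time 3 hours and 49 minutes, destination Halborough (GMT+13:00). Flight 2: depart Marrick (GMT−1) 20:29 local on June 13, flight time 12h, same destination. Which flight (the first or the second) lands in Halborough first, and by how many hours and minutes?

the second, by 10 hours 10 minutes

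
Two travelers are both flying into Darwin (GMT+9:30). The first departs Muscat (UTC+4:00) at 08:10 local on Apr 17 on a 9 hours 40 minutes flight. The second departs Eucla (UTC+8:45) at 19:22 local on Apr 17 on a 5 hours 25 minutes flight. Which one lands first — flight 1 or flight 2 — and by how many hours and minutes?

Flight 1 in UTC: 08:10 − 4:00 = 04:10 on Apr 17.
+9 hours 40 minutes → arrive 13:50 UTC on Apr 17.
Flight 2 in UTC: 19:22 − 8:45 = 10:37 on Apr 17.
+5 hours 25 minutes → arrive 16:02 UTC on Apr 17.
Flight 1 lands earlier by 2 hours 12 minutes.

the first, by 2 hours 12 minutes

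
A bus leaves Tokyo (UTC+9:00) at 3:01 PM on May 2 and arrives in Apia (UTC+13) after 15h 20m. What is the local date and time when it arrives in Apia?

10:21 AM on May 3

Apia is 4:00 ahead of Tokyo.
After 15 hours and 20 minutes it is 6:21 AM (May 3) in Tokyo.
Shift by the zone difference: 6:21 AM + 4:00 = 10:21 AM on May 3 in Apia.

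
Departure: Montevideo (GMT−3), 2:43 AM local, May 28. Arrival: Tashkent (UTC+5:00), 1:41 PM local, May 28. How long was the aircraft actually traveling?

2 hours 58 minutes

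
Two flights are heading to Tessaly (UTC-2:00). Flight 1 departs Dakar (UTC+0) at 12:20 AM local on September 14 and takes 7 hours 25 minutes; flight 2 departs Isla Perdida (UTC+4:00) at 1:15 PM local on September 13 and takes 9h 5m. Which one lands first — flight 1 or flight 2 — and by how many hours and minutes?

the second, by 13 hours 25 minutes

Flight 1 departs at 12:20 AM UTC (Sep 14).
+7 hours 25 minutes → arrive 7:45 AM UTC on Sep 14.
Flight 2 in UTC: 1:15 PM − 4:00 = 9:15 AM on Sep 13.
+9 hours 5 minutes → arrive 6:20 PM UTC on Sep 13.
Flight 2 lands earlier by 13 hours 25 minutes.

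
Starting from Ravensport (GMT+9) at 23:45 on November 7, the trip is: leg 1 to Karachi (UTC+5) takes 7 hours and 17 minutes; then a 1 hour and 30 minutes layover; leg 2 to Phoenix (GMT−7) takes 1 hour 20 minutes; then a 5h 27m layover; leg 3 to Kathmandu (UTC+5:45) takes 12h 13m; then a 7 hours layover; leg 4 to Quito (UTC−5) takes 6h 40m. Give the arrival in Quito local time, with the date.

03:12 on November 9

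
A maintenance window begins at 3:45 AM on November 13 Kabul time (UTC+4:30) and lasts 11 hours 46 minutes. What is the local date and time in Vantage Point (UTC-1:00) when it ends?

10:01 AM on Nov 13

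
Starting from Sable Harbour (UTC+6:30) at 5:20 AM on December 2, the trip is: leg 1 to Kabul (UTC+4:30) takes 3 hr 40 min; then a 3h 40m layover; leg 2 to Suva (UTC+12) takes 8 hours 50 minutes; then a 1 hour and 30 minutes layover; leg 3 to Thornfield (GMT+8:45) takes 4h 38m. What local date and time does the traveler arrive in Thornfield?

Convert departure to UTC: 5:20 AM − 6:30 = 10:50 PM UTC on Dec 1.
Add 3 hours 40 minutes leg 1 → 2:30 AM UTC (Dec 2).
Add 3 hours 40 minutes layover in Kabul → 6:10 AM UTC.
Add 8 hours 50 minutes leg 2 → 3:00 PM UTC.
Add 1 hour and 30 minutes layover in Suva → 4:30 PM UTC.
Add 4 hours and 38 minutes leg 3 → 9:08 PM UTC.
Thornfield is UTC+8:45, so local arrival = 9:08 PM + 8:45 = 5:53 AM on Dec 3.

5:53 AM on December 3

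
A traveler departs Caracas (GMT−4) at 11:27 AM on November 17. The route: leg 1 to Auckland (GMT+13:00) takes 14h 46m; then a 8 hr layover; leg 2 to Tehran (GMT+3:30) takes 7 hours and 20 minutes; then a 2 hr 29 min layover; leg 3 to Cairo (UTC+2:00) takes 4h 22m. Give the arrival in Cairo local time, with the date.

6:24 AM on Nov 19

Convert departure to UTC: 11:27 AM + 4:00 = 3:27 PM UTC on Nov 17.
Add 14 hours and 46 minutes leg 1 → 6:13 AM UTC (Nov 18).
Add 8 hours layover in Auckland → 2:13 PM UTC.
Add 7 hours and 20 minutes leg 2 → 9:33 PM UTC.
Add 2 hours 29 minutes layover in Tehran → 12:02 AM UTC (Nov 19).
Add 4 hours 22 minutes leg 3 → 4:24 AM UTC.
Cairo is UTC+2:00, so local arrival = 4:24 AM + 2:00 = 6:24 AM on Nov 19.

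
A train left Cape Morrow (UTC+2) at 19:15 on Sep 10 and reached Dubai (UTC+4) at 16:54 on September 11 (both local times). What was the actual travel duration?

Departure in UTC: 19:15 − 2:00 = 17:15 on Sep 10.
Arrival in UTC: 16:54 − 4:00 = 12:54 on Sep 11.
Elapsed = 12:54 − 17:15 (+1 day) = 19 hours 39 minutes.

19 hours 39 minutes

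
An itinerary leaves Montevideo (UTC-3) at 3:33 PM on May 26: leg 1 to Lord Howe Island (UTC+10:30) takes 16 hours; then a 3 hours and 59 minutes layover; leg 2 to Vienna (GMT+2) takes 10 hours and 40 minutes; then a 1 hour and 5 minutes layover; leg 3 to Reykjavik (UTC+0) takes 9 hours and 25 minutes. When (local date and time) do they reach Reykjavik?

11:42 AM on May 28

Convert departure to UTC: 3:33 PM + 3:00 = 6:33 PM UTC on May 26.
Add 16 hours leg 1 → 10:33 AM UTC (May 27).
Add 3 hours 59 minutes layover in Lord Howe Island → 2:32 PM UTC.
Add 10 hours 40 minutes leg 2 → 1:12 AM UTC (May 28).
Add 1 hour 5 minutes layover in Vienna → 2:17 AM UTC.
Add 9 hours and 25 minutes leg 3 → 11:42 AM UTC.
Reykjavik is UTC+0, so local arrival is the same: 11:42 AM on May 28.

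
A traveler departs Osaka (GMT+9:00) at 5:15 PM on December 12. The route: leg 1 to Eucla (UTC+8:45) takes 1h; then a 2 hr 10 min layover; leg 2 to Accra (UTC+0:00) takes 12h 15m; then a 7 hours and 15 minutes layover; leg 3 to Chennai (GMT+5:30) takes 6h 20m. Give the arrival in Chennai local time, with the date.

Convert departure to UTC: 5:15 PM − 9:00 = 8:15 AM UTC on Dec 12.
Add 1 hour leg 1 → 9:15 AM UTC.
Add 2 hours 10 minutes layover in Eucla → 11:25 AM UTC.
Add 12 hours and 15 minutes leg 2 → 11:40 PM UTC.
Add 7 hours 15 minutes layover in Accra → 6:55 AM UTC (Dec 13).
Add 6 hours 20 minutes leg 3 → 1:15 PM UTC.
Chennai is UTC+5:30, so local arrival = 1:15 PM + 5:30 = 6:45 PM on Dec 13.

6:45 PM on December 13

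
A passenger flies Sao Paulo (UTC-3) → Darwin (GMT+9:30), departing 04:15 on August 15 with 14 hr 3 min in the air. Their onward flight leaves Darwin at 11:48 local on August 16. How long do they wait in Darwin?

5 hours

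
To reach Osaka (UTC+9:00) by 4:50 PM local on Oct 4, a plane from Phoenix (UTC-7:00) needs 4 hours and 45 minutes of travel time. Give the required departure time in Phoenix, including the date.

8:05 PM on Oct 3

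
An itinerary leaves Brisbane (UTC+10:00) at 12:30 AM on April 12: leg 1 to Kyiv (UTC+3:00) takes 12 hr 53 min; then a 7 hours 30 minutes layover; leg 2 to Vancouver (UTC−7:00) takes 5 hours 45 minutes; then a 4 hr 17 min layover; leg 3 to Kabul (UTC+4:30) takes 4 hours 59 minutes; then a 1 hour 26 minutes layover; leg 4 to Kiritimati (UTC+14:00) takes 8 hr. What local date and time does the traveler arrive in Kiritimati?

1:20 AM on April 14

Convert departure to UTC: 12:30 AM − 10:00 = 2:30 PM UTC on Apr 11.
Add 12 hours and 53 minutes leg 1 → 3:23 AM UTC (Apr 12).
Add 7 hours 30 minutes layover in Kyiv → 10:53 AM UTC.
Add 5 hours and 45 minutes leg 2 → 4:38 PM UTC.
Add 4 hours 17 minutes layover in Vancouver → 8:55 PM UTC.
Add 4 hours 59 minutes leg 3 → 1:54 AM UTC (Apr 13).
Add 1 hour 26 minutes layover in Kabul → 3:20 AM UTC.
Add 8 hours leg 4 → 11:20 AM UTC.
Kiritimati is UTC+14:00, so local arrival = 11:20 AM + 14:00 = 1:20 AM on Apr 14.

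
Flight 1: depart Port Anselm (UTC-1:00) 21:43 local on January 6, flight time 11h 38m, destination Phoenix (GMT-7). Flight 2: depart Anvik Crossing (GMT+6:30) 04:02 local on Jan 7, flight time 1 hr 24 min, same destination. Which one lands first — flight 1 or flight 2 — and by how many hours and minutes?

Flight 1 in UTC: 21:43 + 1:00 = 22:43 on Jan 6.
+11 hours 38 minutes → arrive 10:21 UTC on Jan 7.
Flight 2 in UTC: 04:02 − 6:30 = 21:32 on Jan 6.
+1 hour and 24 minutes → arrive 22:56 UTC on Jan 6.
Flight 2 lands earlier by 11 hours 25 minutes.

the second, by 11 hours 25 minutes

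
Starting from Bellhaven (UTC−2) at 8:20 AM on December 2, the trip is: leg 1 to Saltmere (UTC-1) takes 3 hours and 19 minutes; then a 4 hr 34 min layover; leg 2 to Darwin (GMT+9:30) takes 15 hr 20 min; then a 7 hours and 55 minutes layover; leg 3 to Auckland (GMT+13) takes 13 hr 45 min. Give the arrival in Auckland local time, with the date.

8:13 PM on December 4

Convert departure to UTC: 8:20 AM + 2:00 = 10:20 AM UTC on Dec 2.
Add 3 hours and 19 minutes leg 1 → 1:39 PM UTC.
Add 4 hours and 34 minutes layover in Saltmere → 6:13 PM UTC.
Add 15 hours 20 minutes leg 2 → 9:33 AM UTC (Dec 3).
Add 7 hours 55 minutes layover in Darwin → 5:28 PM UTC.
Add 13 hours 45 minutes leg 3 → 7:13 AM UTC (Dec 4).
Auckland is UTC+13:00, so local arrival = 7:13 AM + 13:00 = 8:13 PM on Dec 4.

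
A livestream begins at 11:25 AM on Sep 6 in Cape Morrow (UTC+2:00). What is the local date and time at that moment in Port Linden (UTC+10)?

7:25 PM on September 6

In UTC: 11:25 AM − 2:00 = 9:25 AM on Sep 6.
Port Linden is UTC+10:00: 9:25 AM + 10:00 = 7:25 PM on Sep 6.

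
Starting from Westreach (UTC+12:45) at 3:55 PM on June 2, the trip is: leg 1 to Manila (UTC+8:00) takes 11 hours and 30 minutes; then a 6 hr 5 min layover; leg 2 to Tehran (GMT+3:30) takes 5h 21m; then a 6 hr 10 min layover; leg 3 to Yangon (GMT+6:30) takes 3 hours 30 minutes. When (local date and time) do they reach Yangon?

Convert departure to UTC: 3:55 PM − 12:45 = 3:10 AM UTC on Jun 2.
Add 11 hours and 30 minutes leg 1 → 2:40 PM UTC.
Add 6 hours 5 minutes layover in Manila → 8:45 PM UTC.
Add 5 hours and 21 minutes leg 2 → 2:06 AM UTC (Jun 3).
Add 6 hours 10 minutes layover in Tehran → 8:16 AM UTC.
Add 3 hours 30 minutes leg 3 → 11:46 AM UTC.
Yangon is UTC+6:30, so local arrival = 11:46 AM + 6:30 = 6:16 PM on Jun 3.

6:16 PM on June 3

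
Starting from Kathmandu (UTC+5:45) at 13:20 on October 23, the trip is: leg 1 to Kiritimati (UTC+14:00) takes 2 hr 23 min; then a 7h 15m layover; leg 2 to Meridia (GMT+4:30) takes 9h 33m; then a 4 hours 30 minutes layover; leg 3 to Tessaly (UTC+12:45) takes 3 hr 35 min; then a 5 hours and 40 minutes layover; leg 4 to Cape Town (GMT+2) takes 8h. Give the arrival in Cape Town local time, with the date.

02:31 on Oct 25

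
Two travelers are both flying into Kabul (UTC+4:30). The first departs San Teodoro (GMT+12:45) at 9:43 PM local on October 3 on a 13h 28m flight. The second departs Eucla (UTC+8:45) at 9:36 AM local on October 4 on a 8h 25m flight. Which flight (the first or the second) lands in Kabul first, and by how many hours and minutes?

Flight 1 in UTC: 9:43 PM − 12:45 = 8:58 AM on Oct 3.
+13 hours and 28 minutes → arrive 10:26 PM UTC on Oct 3.
Flight 2 in UTC: 9:36 AM − 8:45 = 12:51 AM on Oct 4.
+8 hours and 25 minutes → arrive 9:16 AM UTC on Oct 4.
Flight 1 lands earlier by 10 hours 50 minutes.

the first, by 10 hours 50 minutes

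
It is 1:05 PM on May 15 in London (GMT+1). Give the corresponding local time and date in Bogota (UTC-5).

7:05 AM on May 15

Bogota is 6:00 behind London.
Shift by the zone difference: 1:05 PM − 6:00 = 7:05 AM on May 15 in Bogota.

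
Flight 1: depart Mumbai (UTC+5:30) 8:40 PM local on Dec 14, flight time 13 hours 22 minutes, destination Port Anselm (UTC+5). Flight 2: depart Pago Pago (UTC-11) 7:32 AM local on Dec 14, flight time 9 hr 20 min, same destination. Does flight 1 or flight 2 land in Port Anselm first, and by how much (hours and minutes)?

Flight 1 in UTC: 8:40 PM − 5:30 = 3:10 PM on Dec 14.
+13 hours 22 minutes → arrive 4:32 AM UTC on Dec 15.
Flight 2 in UTC: 7:32 AM + 11:00 = 6:32 PM on Dec 14.
+9 hours 20 minutes → arrive 3:52 AM UTC on Dec 15.
Flight 2 lands earlier by 40 minutes.

the second, by 40 minutes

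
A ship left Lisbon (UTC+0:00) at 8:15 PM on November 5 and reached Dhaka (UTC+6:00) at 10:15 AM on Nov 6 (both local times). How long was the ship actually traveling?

Dhaka is 6:00 ahead of Lisbon.
Clock-face elapsed time (ignoring zones) is 14 hours.
Actual elapsed = 14 hours − 6:00 = 8 hours.

8 hours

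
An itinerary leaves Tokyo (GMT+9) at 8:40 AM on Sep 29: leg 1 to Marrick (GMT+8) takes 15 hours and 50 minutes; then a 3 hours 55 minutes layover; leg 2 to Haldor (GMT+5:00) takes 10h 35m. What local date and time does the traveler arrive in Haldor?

11:00 AM on September 30

Convert departure to UTC: 8:40 AM − 9:00 = 11:40 PM UTC on Sep 28.
Add 15 hours and 50 minutes leg 1 → 3:30 PM UTC (Sep 29).
Add 3 hours 55 minutes layover in Marrick → 7:25 PM UTC.
Add 10 hours and 35 minutes leg 2 → 6:00 AM UTC (Sep 30).
Haldor is UTC+5:00, so local arrival = 6:00 AM + 5:00 = 11:00 AM on Sep 30.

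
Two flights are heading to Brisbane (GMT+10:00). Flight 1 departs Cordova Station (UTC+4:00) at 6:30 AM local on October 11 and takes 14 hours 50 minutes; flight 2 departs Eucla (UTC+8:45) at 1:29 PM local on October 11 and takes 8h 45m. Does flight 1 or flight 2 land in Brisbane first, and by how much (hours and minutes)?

the second, by 3 hours 51 minutes

Flight 1 in UTC: 6:30 AM − 4:00 = 2:30 AM on Oct 11.
+14 hours and 50 minutes → arrive 5:20 PM UTC on Oct 11.
Flight 2 in UTC: 1:29 PM − 8:45 = 4:44 AM on Oct 11.
+8 hours 45 minutes → arrive 1:29 PM UTC on Oct 11.
Flight 2 lands earlier by 3 hours 51 minutes.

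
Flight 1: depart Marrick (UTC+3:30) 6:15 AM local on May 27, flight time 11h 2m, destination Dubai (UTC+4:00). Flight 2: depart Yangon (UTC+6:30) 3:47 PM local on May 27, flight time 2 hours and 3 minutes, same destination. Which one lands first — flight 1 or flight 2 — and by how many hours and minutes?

the second, by 2 hours 27 minutes

Flight 1 in UTC: 6:15 AM − 3:30 = 2:45 AM on May 27.
+11 hours 2 minutes → arrive 1:47 PM UTC on May 27.
Flight 2 in UTC: 3:47 PM − 6:30 = 9:17 AM on May 27.
+2 hours and 3 minutes → arrive 11:20 AM UTC on May 27.
Flight 2 lands earlier by 2 hours 27 minutes.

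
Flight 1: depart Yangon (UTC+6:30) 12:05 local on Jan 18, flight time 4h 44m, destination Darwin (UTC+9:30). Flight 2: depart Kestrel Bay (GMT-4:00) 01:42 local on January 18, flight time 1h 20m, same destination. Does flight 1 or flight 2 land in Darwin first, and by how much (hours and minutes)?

the second, by 3 hours 17 minutes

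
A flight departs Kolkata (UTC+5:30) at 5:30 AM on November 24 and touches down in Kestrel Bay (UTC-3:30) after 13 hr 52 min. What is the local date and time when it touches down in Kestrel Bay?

10:22 AM on November 24

Convert departure to UTC: 5:30 AM − 5:30 = 12:00 AM UTC on Nov 24.
Add 13 hours 52 minutes travel time → 1:52 PM UTC.
Kestrel Bay is UTC−3:30, so local arrival = 1:52 PM − 3:30 = 10:22 AM on Nov 24.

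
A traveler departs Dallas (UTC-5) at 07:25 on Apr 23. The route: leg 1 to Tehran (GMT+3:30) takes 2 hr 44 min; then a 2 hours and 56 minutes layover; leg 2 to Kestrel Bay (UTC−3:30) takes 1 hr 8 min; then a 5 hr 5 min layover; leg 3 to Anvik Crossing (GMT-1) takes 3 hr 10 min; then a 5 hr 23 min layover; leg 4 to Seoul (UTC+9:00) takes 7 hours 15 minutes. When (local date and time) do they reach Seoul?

01:06 on April 25

Convert departure to UTC: 07:25 + 5:00 = 12:25 UTC on Apr 23.
Add 2 hours and 44 minutes leg 1 → 15:09 UTC.
Add 2 hours and 56 minutes layover in Tehran → 18:05 UTC.
Add 1 hour 8 minutes leg 2 → 19:13 UTC.
Add 5 hours and 5 minutes layover in Kestrel Bay → 00:18 UTC (Apr 24).
Add 3 hours 10 minutes leg 3 → 03:28 UTC.
Add 5 hours 23 minutes layover in Anvik Crossing → 08:51 UTC.
Add 7 hours and 15 minutes leg 4 → 16:06 UTC.
Seoul is UTC+9:00, so local arrival = 16:06 + 9:00 = 01:06 on Apr 25.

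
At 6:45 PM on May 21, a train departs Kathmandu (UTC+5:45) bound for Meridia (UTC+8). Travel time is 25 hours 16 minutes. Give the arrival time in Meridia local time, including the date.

Convert departure to UTC: 6:45 PM − 5:45 = 1:00 PM UTC on May 21.
Add 25 hours and 16 minutes travel time → 2:16 PM UTC (May 22).
Meridia is UTC+8:00, so local arrival = 2:16 PM + 8:00 = 10:16 PM on May 22.

10:16 PM on May 22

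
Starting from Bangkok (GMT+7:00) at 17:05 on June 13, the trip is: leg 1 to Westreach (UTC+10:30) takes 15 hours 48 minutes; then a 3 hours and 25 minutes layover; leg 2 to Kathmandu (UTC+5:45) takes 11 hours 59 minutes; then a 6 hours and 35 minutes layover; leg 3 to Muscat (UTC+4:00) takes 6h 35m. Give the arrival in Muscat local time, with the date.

10:27 on Jun 15

Convert departure to UTC: 17:05 − 7:00 = 10:05 UTC on Jun 13.
Add 15 hours and 48 minutes leg 1 → 01:53 UTC (Jun 14).
Add 3 hours 25 minutes layover in Westreach → 05:18 UTC.
Add 11 hours 59 minutes leg 2 → 17:17 UTC.
Add 6 hours and 35 minutes layover in Kathmandu → 23:52 UTC.
Add 6 hours 35 minutes leg 3 → 06:27 UTC (Jun 15).
Muscat is UTC+4:00, so local arrival = 06:27 + 4:00 = 10:27 on Jun 15.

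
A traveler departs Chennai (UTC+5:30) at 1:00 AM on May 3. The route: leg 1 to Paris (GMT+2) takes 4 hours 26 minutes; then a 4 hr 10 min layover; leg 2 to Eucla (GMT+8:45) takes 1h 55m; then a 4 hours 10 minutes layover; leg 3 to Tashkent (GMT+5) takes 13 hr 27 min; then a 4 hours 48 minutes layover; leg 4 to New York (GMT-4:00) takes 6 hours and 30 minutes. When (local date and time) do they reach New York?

6:56 AM on May 4

Convert departure to UTC: 1:00 AM − 5:30 = 7:30 PM UTC on May 2.
Add 4 hours and 26 minutes leg 1 → 11:56 PM UTC.
Add 4 hours and 10 minutes layover in Paris → 4:06 AM UTC (May 3).
Add 1 hour and 55 minutes leg 2 → 6:01 AM UTC.
Add 4 hours and 10 minutes layover in Eucla → 10:11 AM UTC.
Add 13 hours and 27 minutes leg 3 → 11:38 PM UTC.
Add 4 hours and 48 minutes layover in Tashkent → 4:26 AM UTC (May 4).
Add 6 hours 30 minutes leg 4 → 10:56 AM UTC.
New York is UTC−4:00, so local arrival = 10:56 AM − 4:00 = 6:56 AM on May 4.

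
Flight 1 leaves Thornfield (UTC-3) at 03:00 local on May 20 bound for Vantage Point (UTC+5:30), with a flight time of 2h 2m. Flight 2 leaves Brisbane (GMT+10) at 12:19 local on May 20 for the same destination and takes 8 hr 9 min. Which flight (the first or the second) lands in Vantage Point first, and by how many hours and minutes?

Flight 1 in UTC: 03:00 + 3:00 = 06:00 on May 20.
+2 hours 2 minutes → arrive 08:02 UTC on May 20.
Flight 2 in UTC: 12:19 − 10:00 = 02:19 on May 20.
+8 hours and 9 minutes → arrive 10:28 UTC on May 20.
Flight 1 lands earlier by 2 hours 26 minutes.

the first, by 2 hours 26 minutes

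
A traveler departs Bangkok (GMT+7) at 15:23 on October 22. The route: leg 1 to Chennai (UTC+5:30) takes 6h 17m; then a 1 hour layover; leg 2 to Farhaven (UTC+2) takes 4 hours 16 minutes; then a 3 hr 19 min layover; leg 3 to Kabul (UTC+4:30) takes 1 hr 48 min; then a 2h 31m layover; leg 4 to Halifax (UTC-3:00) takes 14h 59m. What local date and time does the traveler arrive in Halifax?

Convert departure to UTC: 15:23 − 7:00 = 08:23 UTC on Oct 22.
Add 6 hours 17 minutes leg 1 → 14:40 UTC.
Add 1 hour layover in Chennai → 15:40 UTC.
Add 4 hours and 16 minutes leg 2 → 19:56 UTC.
Add 3 hours and 19 minutes layover in Farhaven → 23:15 UTC.
Add 1 hour and 48 minutes leg 3 → 01:03 UTC (Oct 23).
Add 2 hours and 31 minutes layover in Kabul → 03:34 UTC.
Add 14 hours 59 minutes leg 4 → 18:33 UTC.
Halifax is UTC−3:00, so local arrival = 18:33 − 3:00 = 15:33 on Oct 23.

15:33 on October 23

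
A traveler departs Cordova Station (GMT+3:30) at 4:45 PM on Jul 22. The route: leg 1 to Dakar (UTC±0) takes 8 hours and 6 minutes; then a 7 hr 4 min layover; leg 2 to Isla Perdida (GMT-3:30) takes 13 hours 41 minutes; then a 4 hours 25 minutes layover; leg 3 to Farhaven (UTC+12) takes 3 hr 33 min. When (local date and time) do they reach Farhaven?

2:04 PM on Jul 24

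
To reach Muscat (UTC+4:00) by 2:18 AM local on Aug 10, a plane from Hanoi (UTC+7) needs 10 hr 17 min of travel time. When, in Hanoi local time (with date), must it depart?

Target arrival in UTC: 2:18 AM − 4:00 = 10:18 PM on Aug 9.
Subtract 10 hours 17 minutes → departure 12:01 PM UTC on Aug 9.
Hanoi is UTC+7:00: 12:01 PM + 7:00 = 7:01 PM on Aug 9.

7:01 PM on August 9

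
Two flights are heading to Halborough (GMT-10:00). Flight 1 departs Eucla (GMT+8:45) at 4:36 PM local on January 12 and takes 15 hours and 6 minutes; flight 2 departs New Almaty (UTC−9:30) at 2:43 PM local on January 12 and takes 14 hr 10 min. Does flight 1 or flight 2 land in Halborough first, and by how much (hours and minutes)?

the first, by 15 hours 26 minutes

Flight 1 in UTC: 4:36 PM − 8:45 = 7:51 AM on Jan 12.
+15 hours and 6 minutes → arrive 10:57 PM UTC on Jan 12.
Flight 2 in UTC: 2:43 PM + 9:30 = 12:13 AM on Jan 13.
+14 hours and 10 minutes → arrive 2:23 PM UTC on Jan 13.
Flight 1 lands earlier by 15 hours 26 minutes.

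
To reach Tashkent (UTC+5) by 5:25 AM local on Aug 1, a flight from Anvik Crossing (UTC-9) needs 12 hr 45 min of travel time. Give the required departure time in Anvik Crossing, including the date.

2:40 AM on Jul 31

Target arrival in UTC: 5:25 AM − 5:00 = 12:25 AM on Aug 1.
Subtract 12 hours 45 minutes → departure 11:40 AM UTC on Jul 31.
Anvik Crossing is UTC−9:00: 11:40 AM − 9:00 = 2:40 AM on Jul 31.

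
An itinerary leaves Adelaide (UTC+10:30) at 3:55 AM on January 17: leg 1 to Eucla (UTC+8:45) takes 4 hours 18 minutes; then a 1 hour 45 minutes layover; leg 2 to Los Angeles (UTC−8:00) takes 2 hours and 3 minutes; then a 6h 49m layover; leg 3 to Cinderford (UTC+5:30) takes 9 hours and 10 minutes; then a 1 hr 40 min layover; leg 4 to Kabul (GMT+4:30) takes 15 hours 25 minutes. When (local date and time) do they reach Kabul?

Convert departure to UTC: 3:55 AM − 10:30 = 5:25 PM UTC on Jan 16.
Add 4 hours 18 minutes leg 1 → 9:43 PM UTC.
Add 1 hour and 45 minutes layover in Eucla → 11:28 PM UTC.
Add 2 hours 3 minutes leg 2 → 1:31 AM UTC (Jan 17).
Add 6 hours 49 minutes layover in Los Angeles → 8:20 AM UTC.
Add 9 hours 10 minutes leg 3 → 5:30 PM UTC.
Add 1 hour 40 minutes layover in Cinderford → 7:10 PM UTC.
Add 15 hours and 25 minutes leg 4 → 10:35 AM UTC (Jan 18).
Kabul is UTC+4:30, so local arrival = 10:35 AM + 4:30 = 3:05 PM on Jan 18.

3:05 PM on January 18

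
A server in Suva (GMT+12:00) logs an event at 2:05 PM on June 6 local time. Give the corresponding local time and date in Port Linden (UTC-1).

Port Linden is 13:00 behind Suva.
Shift by the zone difference: 2:05 PM − 13:00 = 1:05 AM on Jun 6 in Port Linden.

1:05 AM on June 6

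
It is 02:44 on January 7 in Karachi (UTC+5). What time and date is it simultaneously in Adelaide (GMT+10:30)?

08:14 on January 7

In UTC: 02:44 − 5:00 = 21:44 on Jan 6.
Adelaide is UTC+10:30: 21:44 + 10:30 = 08:14 on Jan 7.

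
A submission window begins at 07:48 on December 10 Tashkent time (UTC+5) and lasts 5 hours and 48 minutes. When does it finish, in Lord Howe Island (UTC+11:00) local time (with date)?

Convert start to UTC: 07:48 − 5:00 = 02:48 UTC on Dec 10.
Add 5 hours and 48 minutes duration → 08:36 UTC.
Lord Howe Island is UTC+11:00, so local end time = 08:36 + 11:00 = 19:36 on Dec 10.

19:36 on December 10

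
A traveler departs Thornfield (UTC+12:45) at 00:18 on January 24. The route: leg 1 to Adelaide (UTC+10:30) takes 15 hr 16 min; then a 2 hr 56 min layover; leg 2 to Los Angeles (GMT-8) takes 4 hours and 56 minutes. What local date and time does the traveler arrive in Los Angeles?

02:41 on Jan 24

Convert departure to UTC: 00:18 − 12:45 = 11:33 UTC on Jan 23.
Add 15 hours 16 minutes leg 1 → 02:49 UTC (Jan 24).
Add 2 hours 56 minutes layover in Adelaide → 05:45 UTC.
Add 4 hours 56 minutes leg 2 → 10:41 UTC.
Los Angeles is UTC−8:00, so local arrival = 10:41 − 8:00 = 02:41 on Jan 24.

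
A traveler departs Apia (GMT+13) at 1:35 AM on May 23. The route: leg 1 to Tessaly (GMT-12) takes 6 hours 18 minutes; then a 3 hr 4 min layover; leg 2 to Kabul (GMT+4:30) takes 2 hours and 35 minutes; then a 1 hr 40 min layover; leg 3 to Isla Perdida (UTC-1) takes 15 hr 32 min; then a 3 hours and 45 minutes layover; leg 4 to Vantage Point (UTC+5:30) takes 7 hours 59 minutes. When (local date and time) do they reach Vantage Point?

10:58 AM on May 24

Convert departure to UTC: 1:35 AM − 13:00 = 12:35 PM UTC on May 22.
Add 6 hours 18 minutes leg 1 → 6:53 PM UTC.
Add 3 hours 4 minutes layover in Tessaly → 9:57 PM UTC.
Add 2 hours and 35 minutes leg 2 → 12:32 AM UTC (May 23).
Add 1 hour and 40 minutes layover in Kabul → 2:12 AM UTC.
Add 15 hours and 32 minutes leg 3 → 5:44 PM UTC.
Add 3 hours 45 minutes layover in Isla Perdida → 9:29 PM UTC.
Add 7 hours and 59 minutes leg 4 → 5:28 AM UTC (May 24).
Vantage Point is UTC+5:30, so local arrival = 5:28 AM + 5:30 = 10:58 AM on May 24.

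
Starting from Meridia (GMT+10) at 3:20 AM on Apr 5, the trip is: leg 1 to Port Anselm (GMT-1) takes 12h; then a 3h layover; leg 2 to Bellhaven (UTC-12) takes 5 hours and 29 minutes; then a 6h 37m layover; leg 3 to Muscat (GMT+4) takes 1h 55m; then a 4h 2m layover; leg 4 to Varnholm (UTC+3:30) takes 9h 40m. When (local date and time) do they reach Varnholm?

3:33 PM on April 6

Convert departure to UTC: 3:20 AM − 10:00 = 5:20 PM UTC on Apr 4.
Add 12 hours leg 1 → 5:20 AM UTC (Apr 5).
Add 3 hours layover in Port Anselm → 8:20 AM UTC.
Add 5 hours 29 minutes leg 2 → 1:49 PM UTC.
Add 6 hours and 37 minutes layover in Bellhaven → 8:26 PM UTC.
Add 1 hour 55 minutes leg 3 → 10:21 PM UTC.
Add 4 hours 2 minutes layover in Muscat → 2:23 AM UTC (Apr 6).
Add 9 hours and 40 minutes leg 4 → 12:03 PM UTC.
Varnholm is UTC+3:30, so local arrival = 12:03 PM + 3:30 = 3:33 PM on Apr 6.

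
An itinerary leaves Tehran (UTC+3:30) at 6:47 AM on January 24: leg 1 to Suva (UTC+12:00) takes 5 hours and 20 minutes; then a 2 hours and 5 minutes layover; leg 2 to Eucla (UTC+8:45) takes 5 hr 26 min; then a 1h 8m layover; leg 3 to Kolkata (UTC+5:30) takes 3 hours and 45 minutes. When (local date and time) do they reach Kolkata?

2:31 AM on Jan 25

Convert departure to UTC: 6:47 AM − 3:30 = 3:17 AM UTC on Jan 24.
Add 5 hours 20 minutes leg 1 → 8:37 AM UTC.
Add 2 hours and 5 minutes layover in Suva → 10:42 AM UTC.
Add 5 hours and 26 minutes leg 2 → 4:08 PM UTC.
Add 1 hour and 8 minutes layover in Eucla → 5:16 PM UTC.
Add 3 hours 45 minutes leg 3 → 9:01 PM UTC.
Kolkata is UTC+5:30, so local arrival = 9:01 PM + 5:30 = 2:31 AM on Jan 25.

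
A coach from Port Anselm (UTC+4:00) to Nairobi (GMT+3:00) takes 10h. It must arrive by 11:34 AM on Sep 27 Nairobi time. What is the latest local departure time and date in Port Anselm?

2:34 AM on September 27

Target arrival in UTC: 11:34 AM − 3:00 = 8:34 AM on Sep 27.
Subtract 10 hours → departure 10:34 PM UTC on Sep 26.
Port Anselm is UTC+4:00: 10:34 PM + 4:00 = 2:34 AM on Sep 27.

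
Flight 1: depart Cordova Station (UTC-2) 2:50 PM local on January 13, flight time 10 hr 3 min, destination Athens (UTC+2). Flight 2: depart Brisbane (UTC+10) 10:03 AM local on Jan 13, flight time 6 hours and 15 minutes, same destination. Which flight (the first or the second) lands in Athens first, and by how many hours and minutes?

Flight 1 in UTC: 2:50 PM + 2:00 = 4:50 PM on Jan 13.
+10 hours 3 minutes → arrive 2:53 AM UTC on Jan 14.
Flight 2 in UTC: 10:03 AM − 10:00 = 12:03 AM on Jan 13.
+6 hours and 15 minutes → arrive 6:18 AM UTC on Jan 13.
Flight 2 lands earlier by 20 hours 35 minutes.

the second, by 20 hours 35 minutes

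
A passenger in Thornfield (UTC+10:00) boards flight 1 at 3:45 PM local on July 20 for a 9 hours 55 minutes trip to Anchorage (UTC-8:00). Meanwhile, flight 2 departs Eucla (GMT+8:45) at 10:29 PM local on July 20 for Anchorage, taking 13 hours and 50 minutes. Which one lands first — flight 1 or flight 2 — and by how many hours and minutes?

the first, by 11 hours 54 minutes

Flight 1 in UTC: 3:45 PM − 10:00 = 5:45 AM on Jul 20.
+9 hours and 55 minutes → arrive 3:40 PM UTC on Jul 20.
Flight 2 in UTC: 10:29 PM − 8:45 = 1:44 PM on Jul 20.
+13 hours and 50 minutes → arrive 3:34 AM UTC on Jul 21.
Flight 1 lands earlier by 11 hours 54 minutes.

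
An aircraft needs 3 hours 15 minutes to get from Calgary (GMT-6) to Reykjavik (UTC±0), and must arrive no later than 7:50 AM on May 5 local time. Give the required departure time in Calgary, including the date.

10:35 PM on May 4

Target arrival is already UTC: 7:50 AM on May 5.
Subtract 3 hours 15 minutes → departure 4:35 AM UTC on May 5.
Calgary is UTC−6:00: 4:35 AM − 6:00 = 10:35 PM on May 4.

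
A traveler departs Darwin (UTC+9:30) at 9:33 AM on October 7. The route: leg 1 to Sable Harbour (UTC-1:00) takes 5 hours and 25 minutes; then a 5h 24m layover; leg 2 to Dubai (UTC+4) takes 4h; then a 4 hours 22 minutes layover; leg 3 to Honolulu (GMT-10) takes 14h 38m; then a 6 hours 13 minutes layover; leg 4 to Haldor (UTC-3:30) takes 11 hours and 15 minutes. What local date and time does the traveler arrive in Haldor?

Convert departure to UTC: 9:33 AM − 9:30 = 12:03 AM UTC on Oct 7.
Add 5 hours and 25 minutes leg 1 → 5:28 AM UTC.
Add 5 hours and 24 minutes layover in Sable Harbour → 10:52 AM UTC.
Add 4 hours leg 2 → 2:52 PM UTC.
Add 4 hours and 22 minutes layover in Dubai → 7:14 PM UTC.
Add 14 hours 38 minutes leg 3 → 9:52 AM UTC (Oct 8).
Add 6 hours 13 minutes layover in Honolulu → 4:05 PM UTC.
Add 11 hours and 15 minutes leg 4 → 3:20 AM UTC (Oct 9).
Haldor is UTC−3:30, so local arrival = 3:20 AM − 3:30 = 11:50 PM on Oct 8.

11:50 PM on Oct 8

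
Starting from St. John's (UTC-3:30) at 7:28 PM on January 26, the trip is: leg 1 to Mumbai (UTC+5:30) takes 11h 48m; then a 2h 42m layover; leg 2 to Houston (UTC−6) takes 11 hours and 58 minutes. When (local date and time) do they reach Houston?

Convert departure to UTC: 7:28 PM + 3:30 = 10:58 PM UTC on Jan 26.
Add 11 hours 48 minutes leg 1 → 10:46 AM UTC (Jan 27).
Add 2 hours and 42 minutes layover in Mumbai → 1:28 PM UTC.
Add 11 hours and 58 minutes leg 2 → 1:26 AM UTC (Jan 28).
Houston is UTC−6:00, so local arrival = 1:26 AM − 6:00 = 7:26 PM on Jan 27.

7:26 PM on January 27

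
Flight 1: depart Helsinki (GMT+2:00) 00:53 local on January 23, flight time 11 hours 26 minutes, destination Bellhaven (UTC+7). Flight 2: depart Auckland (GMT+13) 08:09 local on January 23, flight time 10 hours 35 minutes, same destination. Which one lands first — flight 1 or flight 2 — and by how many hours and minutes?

the second, by 4 hours 35 minutes

Flight 1 in UTC: 00:53 − 2:00 = 22:53 on Jan 22.
+11 hours 26 minutes → arrive 10:19 UTC on Jan 23.
Flight 2 in UTC: 08:09 − 13:00 = 19:09 on Jan 22.
+10 hours 35 minutes → arrive 05:44 UTC on Jan 23.
Flight 2 lands earlier by 4 hours 35 minutes.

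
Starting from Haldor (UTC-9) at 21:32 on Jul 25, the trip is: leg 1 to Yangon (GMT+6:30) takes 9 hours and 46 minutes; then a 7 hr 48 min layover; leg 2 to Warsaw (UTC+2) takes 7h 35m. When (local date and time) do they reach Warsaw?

09:41 on July 27

Convert departure to UTC: 21:32 + 9:00 = 06:32 UTC on Jul 26.
Add 9 hours 46 minutes leg 1 → 16:18 UTC.
Add 7 hours and 48 minutes layover in Yangon → 00:06 UTC (Jul 27).
Add 7 hours 35 minutes leg 2 → 07:41 UTC.
Warsaw is UTC+2:00, so local arrival = 07:41 + 2:00 = 09:41 on Jul 27.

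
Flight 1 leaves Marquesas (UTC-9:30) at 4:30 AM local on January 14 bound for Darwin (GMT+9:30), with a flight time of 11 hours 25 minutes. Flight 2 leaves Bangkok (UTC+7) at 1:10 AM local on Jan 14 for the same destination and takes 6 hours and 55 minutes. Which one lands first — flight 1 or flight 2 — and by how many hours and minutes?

Flight 1 in UTC: 4:30 AM + 9:30 = 2:00 PM on Jan 14.
+11 hours and 25 minutes → arrive 1:25 AM UTC on Jan 15.
Flight 2 in UTC: 1:10 AM − 7:00 = 6:10 PM on Jan 13.
+6 hours 55 minutes → arrive 1:05 AM UTC on Jan 14.
Flight 2 lands earlier by 24 hours 20 minutes.

the second, by 24 hours 20 minutes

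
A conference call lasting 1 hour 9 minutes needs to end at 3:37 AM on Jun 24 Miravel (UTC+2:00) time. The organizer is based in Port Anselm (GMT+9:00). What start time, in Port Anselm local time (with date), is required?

9:28 AM on June 24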